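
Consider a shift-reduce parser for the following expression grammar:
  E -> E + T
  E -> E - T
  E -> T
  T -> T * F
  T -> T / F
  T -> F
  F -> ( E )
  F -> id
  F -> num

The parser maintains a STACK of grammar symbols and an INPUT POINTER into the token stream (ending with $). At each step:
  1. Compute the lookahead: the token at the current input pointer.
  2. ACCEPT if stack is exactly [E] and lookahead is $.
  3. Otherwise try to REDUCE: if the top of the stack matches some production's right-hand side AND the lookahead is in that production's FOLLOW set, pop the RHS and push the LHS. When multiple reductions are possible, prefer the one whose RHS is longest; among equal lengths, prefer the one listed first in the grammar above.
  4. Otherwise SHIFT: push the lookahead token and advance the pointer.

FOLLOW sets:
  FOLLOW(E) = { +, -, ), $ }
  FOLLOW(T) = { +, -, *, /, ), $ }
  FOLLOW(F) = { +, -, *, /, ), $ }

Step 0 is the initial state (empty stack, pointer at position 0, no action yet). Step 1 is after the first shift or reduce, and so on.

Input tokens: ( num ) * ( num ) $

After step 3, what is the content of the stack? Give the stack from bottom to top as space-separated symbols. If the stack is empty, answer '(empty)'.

Step 1: shift (. Stack=[(] ptr=1 lookahead=num remaining=[num ) * ( num ) $]
Step 2: shift num. Stack=[( num] ptr=2 lookahead=) remaining=[) * ( num ) $]
Step 3: reduce F->num. Stack=[( F] ptr=2 lookahead=) remaining=[) * ( num ) $]

Answer: ( F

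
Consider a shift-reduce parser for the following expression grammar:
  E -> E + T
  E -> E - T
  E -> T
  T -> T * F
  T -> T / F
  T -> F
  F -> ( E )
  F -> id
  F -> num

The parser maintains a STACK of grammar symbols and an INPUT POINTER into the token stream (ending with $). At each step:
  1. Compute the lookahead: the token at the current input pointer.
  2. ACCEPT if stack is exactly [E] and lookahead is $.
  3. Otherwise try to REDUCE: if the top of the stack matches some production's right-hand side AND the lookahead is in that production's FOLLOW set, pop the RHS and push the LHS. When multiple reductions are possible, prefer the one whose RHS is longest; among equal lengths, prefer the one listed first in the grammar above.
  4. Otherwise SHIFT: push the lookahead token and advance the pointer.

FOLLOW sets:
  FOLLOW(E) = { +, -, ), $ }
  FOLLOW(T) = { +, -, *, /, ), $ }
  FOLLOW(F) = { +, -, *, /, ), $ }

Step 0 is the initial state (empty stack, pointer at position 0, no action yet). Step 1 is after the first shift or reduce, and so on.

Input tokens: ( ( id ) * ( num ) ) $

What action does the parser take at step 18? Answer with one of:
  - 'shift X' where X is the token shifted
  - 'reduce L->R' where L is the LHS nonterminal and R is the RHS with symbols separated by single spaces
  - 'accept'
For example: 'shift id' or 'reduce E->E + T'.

Step 1: shift (. Stack=[(] ptr=1 lookahead=( remaining=[( id ) * ( num ) ) $]
Step 2: shift (. Stack=[( (] ptr=2 lookahead=id remaining=[id ) * ( num ) ) $]
Step 3: shift id. Stack=[( ( id] ptr=3 lookahead=) remaining=[) * ( num ) ) $]
Step 4: reduce F->id. Stack=[( ( F] ptr=3 lookahead=) remaining=[) * ( num ) ) $]
Step 5: reduce T->F. Stack=[( ( T] ptr=3 lookahead=) remaining=[) * ( num ) ) $]
Step 6: reduce E->T. Stack=[( ( E] ptr=3 lookahead=) remaining=[) * ( num ) ) $]
Step 7: shift ). Stack=[( ( E )] ptr=4 lookahead=* remaining=[* ( num ) ) $]
Step 8: reduce F->( E ). Stack=[( F] ptr=4 lookahead=* remaining=[* ( num ) ) $]
Step 9: reduce T->F. Stack=[( T] ptr=4 lookahead=* remaining=[* ( num ) ) $]
Step 10: shift *. Stack=[( T *] ptr=5 lookahead=( remaining=[( num ) ) $]
Step 11: shift (. Stack=[( T * (] ptr=6 lookahead=num remaining=[num ) ) $]
Step 12: shift num. Stack=[( T * ( num] ptr=7 lookahead=) remaining=[) ) $]
Step 13: reduce F->num. Stack=[( T * ( F] ptr=7 lookahead=) remaining=[) ) $]
Step 14: reduce T->F. Stack=[( T * ( T] ptr=7 lookahead=) remaining=[) ) $]
Step 15: reduce E->T. Stack=[( T * ( E] ptr=7 lookahead=) remaining=[) ) $]
Step 16: shift ). Stack=[( T * ( E )] ptr=8 lookahead=) remaining=[) $]
Step 17: reduce F->( E ). Stack=[( T * F] ptr=8 lookahead=) remaining=[) $]
Step 18: reduce T->T * F. Stack=[( T] ptr=8 lookahead=) remaining=[) $]

Answer: reduce T->T * F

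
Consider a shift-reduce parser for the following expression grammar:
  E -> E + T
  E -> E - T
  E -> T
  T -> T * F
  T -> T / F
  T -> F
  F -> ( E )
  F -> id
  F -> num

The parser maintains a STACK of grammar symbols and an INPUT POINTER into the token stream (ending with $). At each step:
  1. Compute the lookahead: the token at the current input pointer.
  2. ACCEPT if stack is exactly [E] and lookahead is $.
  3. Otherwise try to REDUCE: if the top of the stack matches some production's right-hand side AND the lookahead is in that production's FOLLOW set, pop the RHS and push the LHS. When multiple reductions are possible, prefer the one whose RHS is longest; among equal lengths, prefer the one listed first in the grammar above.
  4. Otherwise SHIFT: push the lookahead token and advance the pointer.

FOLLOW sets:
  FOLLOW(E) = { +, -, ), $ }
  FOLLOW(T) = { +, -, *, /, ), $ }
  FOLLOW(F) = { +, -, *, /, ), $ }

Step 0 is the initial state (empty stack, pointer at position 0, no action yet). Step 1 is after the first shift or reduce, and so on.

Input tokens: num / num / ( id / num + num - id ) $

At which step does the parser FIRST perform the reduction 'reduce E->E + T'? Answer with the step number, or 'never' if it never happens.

Step 1: shift num. Stack=[num] ptr=1 lookahead=/ remaining=[/ num / ( id / num + num - id ) $]
Step 2: reduce F->num. Stack=[F] ptr=1 lookahead=/ remaining=[/ num / ( id / num + num - id ) $]
Step 3: reduce T->F. Stack=[T] ptr=1 lookahead=/ remaining=[/ num / ( id / num + num - id ) $]
Step 4: shift /. Stack=[T /] ptr=2 lookahead=num remaining=[num / ( id / num + num - id ) $]
Step 5: shift num. Stack=[T / num] ptr=3 lookahead=/ remaining=[/ ( id / num + num - id ) $]
Step 6: reduce F->num. Stack=[T / F] ptr=3 lookahead=/ remaining=[/ ( id / num + num - id ) $]
Step 7: reduce T->T / F. Stack=[T] ptr=3 lookahead=/ remaining=[/ ( id / num + num - id ) $]
Step 8: shift /. Stack=[T /] ptr=4 lookahead=( remaining=[( id / num + num - id ) $]
Step 9: shift (. Stack=[T / (] ptr=5 lookahead=id remaining=[id / num + num - id ) $]
Step 10: shift id. Stack=[T / ( id] ptr=6 lookahead=/ remaining=[/ num + num - id ) $]
Step 11: reduce F->id. Stack=[T / ( F] ptr=6 lookahead=/ remaining=[/ num + num - id ) $]
Step 12: reduce T->F. Stack=[T / ( T] ptr=6 lookahead=/ remaining=[/ num + num - id ) $]
Step 13: shift /. Stack=[T / ( T /] ptr=7 lookahead=num remaining=[num + num - id ) $]
Step 14: shift num. Stack=[T / ( T / num] ptr=8 lookahead=+ remaining=[+ num - id ) $]
Step 15: reduce F->num. Stack=[T / ( T / F] ptr=8 lookahead=+ remaining=[+ num - id ) $]
Step 16: reduce T->T / F. Stack=[T / ( T] ptr=8 lookahead=+ remaining=[+ num - id ) $]
Step 17: reduce E->T. Stack=[T / ( E] ptr=8 lookahead=+ remaining=[+ num - id ) $]
Step 18: shift +. Stack=[T / ( E +] ptr=9 lookahead=num remaining=[num - id ) $]
Step 19: shift num. Stack=[T / ( E + num] ptr=10 lookahead=- remaining=[- id ) $]
Step 20: reduce F->num. Stack=[T / ( E + F] ptr=10 lookahead=- remaining=[- id ) $]
Step 21: reduce T->F. Stack=[T / ( E + T] ptr=10 lookahead=- remaining=[- id ) $]
Step 22: reduce E->E + T. Stack=[T / ( E] ptr=10 lookahead=- remaining=[- id ) $]

Answer: 22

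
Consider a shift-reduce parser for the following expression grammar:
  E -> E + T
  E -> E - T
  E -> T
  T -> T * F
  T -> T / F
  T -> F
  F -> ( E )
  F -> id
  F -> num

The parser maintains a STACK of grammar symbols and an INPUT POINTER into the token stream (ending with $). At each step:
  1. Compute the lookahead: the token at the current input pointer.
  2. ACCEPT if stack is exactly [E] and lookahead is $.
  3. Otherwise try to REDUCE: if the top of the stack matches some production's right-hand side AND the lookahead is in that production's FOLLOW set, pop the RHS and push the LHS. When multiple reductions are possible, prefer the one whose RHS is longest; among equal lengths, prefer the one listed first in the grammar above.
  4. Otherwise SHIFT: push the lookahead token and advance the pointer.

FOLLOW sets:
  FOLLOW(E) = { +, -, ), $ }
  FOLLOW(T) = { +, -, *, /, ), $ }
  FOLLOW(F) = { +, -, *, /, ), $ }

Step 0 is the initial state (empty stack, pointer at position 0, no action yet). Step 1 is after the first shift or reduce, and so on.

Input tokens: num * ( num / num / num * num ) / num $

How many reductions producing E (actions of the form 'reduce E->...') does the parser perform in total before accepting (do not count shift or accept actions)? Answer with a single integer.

Step 1: shift num. Stack=[num] ptr=1 lookahead=* remaining=[* ( num / num / num * num ) / num $]
Step 2: reduce F->num. Stack=[F] ptr=1 lookahead=* remaining=[* ( num / num / num * num ) / num $]
Step 3: reduce T->F. Stack=[T] ptr=1 lookahead=* remaining=[* ( num / num / num * num ) / num $]
Step 4: shift *. Stack=[T *] ptr=2 lookahead=( remaining=[( num / num / num * num ) / num $]
Step 5: shift (. Stack=[T * (] ptr=3 lookahead=num remaining=[num / num / num * num ) / num $]
Step 6: shift num. Stack=[T * ( num] ptr=4 lookahead=/ remaining=[/ num / num * num ) / num $]
Step 7: reduce F->num. Stack=[T * ( F] ptr=4 lookahead=/ remaining=[/ num / num * num ) / num $]
Step 8: reduce T->F. Stack=[T * ( T] ptr=4 lookahead=/ remaining=[/ num / num * num ) / num $]
Step 9: shift /. Stack=[T * ( T /] ptr=5 lookahead=num remaining=[num / num * num ) / num $]
Step 10: shift num. Stack=[T * ( T / num] ptr=6 lookahead=/ remaining=[/ num * num ) / num $]
Step 11: reduce F->num. Stack=[T * ( T / F] ptr=6 lookahead=/ remaining=[/ num * num ) / num $]
Step 12: reduce T->T / F. Stack=[T * ( T] ptr=6 lookahead=/ remaining=[/ num * num ) / num $]
Step 13: shift /. Stack=[T * ( T /] ptr=7 lookahead=num remaining=[num * num ) / num $]
Step 14: shift num. Stack=[T * ( T / num] ptr=8 lookahead=* remaining=[* num ) / num $]
Step 15: reduce F->num. Stack=[T * ( T / F] ptr=8 lookahead=* remaining=[* num ) / num $]
Step 16: reduce T->T / F. Stack=[T * ( T] ptr=8 lookahead=* remaining=[* num ) / num $]
Step 17: shift *. Stack=[T * ( T *] ptr=9 lookahead=num remaining=[num ) / num $]
Step 18: shift num. Stack=[T * ( T * num] ptr=10 lookahead=) remaining=[) / num $]
Step 19: reduce F->num. Stack=[T * ( T * F] ptr=10 lookahead=) remaining=[) / num $]
Step 20: reduce T->T * F. Stack=[T * ( T] ptr=10 lookahead=) remaining=[) / num $]
Step 21: reduce E->T. Stack=[T * ( E] ptr=10 lookahead=) remaining=[) / num $]
Step 22: shift ). Stack=[T * ( E )] ptr=11 lookahead=/ remaining=[/ num $]
Step 23: reduce F->( E ). Stack=[T * F] ptr=11 lookahead=/ remaining=[/ num $]
Step 24: reduce T->T * F. Stack=[T] ptr=11 lookahead=/ remaining=[/ num $]
Step 25: shift /. Stack=[T /] ptr=12 lookahead=num remaining=[num $]
Step 26: shift num. Stack=[T / num] ptr=13 lookahead=$ remaining=[$]
Step 27: reduce F->num. Stack=[T / F] ptr=13 lookahead=$ remaining=[$]
Step 28: reduce T->T / F. Stack=[T] ptr=13 lookahead=$ remaining=[$]
Step 29: reduce E->T. Stack=[E] ptr=13 lookahead=$ remaining=[$]
Step 30: accept. Stack=[E] ptr=13 lookahead=$ remaining=[$]

Answer: 2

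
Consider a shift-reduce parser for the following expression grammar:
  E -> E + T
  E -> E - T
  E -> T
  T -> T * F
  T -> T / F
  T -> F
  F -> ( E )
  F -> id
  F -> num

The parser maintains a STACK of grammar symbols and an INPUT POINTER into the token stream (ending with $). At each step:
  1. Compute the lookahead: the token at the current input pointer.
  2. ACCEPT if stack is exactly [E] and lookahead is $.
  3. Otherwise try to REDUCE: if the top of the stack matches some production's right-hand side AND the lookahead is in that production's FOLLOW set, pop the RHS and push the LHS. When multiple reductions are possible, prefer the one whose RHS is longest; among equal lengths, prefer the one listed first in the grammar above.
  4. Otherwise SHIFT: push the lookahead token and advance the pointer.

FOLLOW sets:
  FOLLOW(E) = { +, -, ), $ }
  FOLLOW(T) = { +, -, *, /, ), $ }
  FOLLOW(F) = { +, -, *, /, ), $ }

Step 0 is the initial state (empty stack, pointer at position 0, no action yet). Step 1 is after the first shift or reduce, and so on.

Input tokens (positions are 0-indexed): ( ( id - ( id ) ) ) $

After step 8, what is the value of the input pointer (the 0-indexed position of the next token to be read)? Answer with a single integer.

Step 1: shift (. Stack=[(] ptr=1 lookahead=( remaining=[( id - ( id ) ) ) $]
Step 2: shift (. Stack=[( (] ptr=2 lookahead=id remaining=[id - ( id ) ) ) $]
Step 3: shift id. Stack=[( ( id] ptr=3 lookahead=- remaining=[- ( id ) ) ) $]
Step 4: reduce F->id. Stack=[( ( F] ptr=3 lookahead=- remaining=[- ( id ) ) ) $]
Step 5: reduce T->F. Stack=[( ( T] ptr=3 lookahead=- remaining=[- ( id ) ) ) $]
Step 6: reduce E->T. Stack=[( ( E] ptr=3 lookahead=- remaining=[- ( id ) ) ) $]
Step 7: shift -. Stack=[( ( E -] ptr=4 lookahead=( remaining=[( id ) ) ) $]
Step 8: shift (. Stack=[( ( E - (] ptr=5 lookahead=id remaining=[id ) ) ) $]

Answer: 5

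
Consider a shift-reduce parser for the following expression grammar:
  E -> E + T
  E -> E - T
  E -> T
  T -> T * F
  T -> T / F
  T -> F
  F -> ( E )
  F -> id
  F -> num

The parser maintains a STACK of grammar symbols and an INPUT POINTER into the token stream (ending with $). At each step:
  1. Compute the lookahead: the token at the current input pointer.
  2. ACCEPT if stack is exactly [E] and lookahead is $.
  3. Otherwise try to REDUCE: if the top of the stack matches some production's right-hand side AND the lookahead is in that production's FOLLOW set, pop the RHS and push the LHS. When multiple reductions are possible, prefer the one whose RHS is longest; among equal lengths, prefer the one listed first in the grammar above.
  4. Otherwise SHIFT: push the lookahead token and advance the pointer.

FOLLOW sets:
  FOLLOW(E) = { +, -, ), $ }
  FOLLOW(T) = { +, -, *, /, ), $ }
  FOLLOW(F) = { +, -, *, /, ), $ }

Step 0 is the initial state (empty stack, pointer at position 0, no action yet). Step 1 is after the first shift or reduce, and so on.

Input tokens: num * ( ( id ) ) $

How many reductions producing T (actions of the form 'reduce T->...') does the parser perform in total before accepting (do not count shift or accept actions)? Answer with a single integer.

Answer: 4

Derivation:
Step 1: shift num. Stack=[num] ptr=1 lookahead=* remaining=[* ( ( id ) ) $]
Step 2: reduce F->num. Stack=[F] ptr=1 lookahead=* remaining=[* ( ( id ) ) $]
Step 3: reduce T->F. Stack=[T] ptr=1 lookahead=* remaining=[* ( ( id ) ) $]
Step 4: shift *. Stack=[T *] ptr=2 lookahead=( remaining=[( ( id ) ) $]
Step 5: shift (. Stack=[T * (] ptr=3 lookahead=( remaining=[( id ) ) $]
Step 6: shift (. Stack=[T * ( (] ptr=4 lookahead=id remaining=[id ) ) $]
Step 7: shift id. Stack=[T * ( ( id] ptr=5 lookahead=) remaining=[) ) $]
Step 8: reduce F->id. Stack=[T * ( ( F] ptr=5 lookahead=) remaining=[) ) $]
Step 9: reduce T->F. Stack=[T * ( ( T] ptr=5 lookahead=) remaining=[) ) $]
Step 10: reduce E->T. Stack=[T * ( ( E] ptr=5 lookahead=) remaining=[) ) $]
Step 11: shift ). Stack=[T * ( ( E )] ptr=6 lookahead=) remaining=[) $]
Step 12: reduce F->( E ). Stack=[T * ( F] ptr=6 lookahead=) remaining=[) $]
Step 13: reduce T->F. Stack=[T * ( T] ptr=6 lookahead=) remaining=[) $]
Step 14: reduce E->T. Stack=[T * ( E] ptr=6 lookahead=) remaining=[) $]
Step 15: shift ). Stack=[T * ( E )] ptr=7 lookahead=$ remaining=[$]
Step 16: reduce F->( E ). Stack=[T * F] ptr=7 lookahead=$ remaining=[$]
Step 17: reduce T->T * F. Stack=[T] ptr=7 lookahead=$ remaining=[$]
Step 18: reduce E->T. Stack=[E] ptr=7 lookahead=$ remaining=[$]
Step 19: accept. Stack=[E] ptr=7 lookahead=$ remaining=[$]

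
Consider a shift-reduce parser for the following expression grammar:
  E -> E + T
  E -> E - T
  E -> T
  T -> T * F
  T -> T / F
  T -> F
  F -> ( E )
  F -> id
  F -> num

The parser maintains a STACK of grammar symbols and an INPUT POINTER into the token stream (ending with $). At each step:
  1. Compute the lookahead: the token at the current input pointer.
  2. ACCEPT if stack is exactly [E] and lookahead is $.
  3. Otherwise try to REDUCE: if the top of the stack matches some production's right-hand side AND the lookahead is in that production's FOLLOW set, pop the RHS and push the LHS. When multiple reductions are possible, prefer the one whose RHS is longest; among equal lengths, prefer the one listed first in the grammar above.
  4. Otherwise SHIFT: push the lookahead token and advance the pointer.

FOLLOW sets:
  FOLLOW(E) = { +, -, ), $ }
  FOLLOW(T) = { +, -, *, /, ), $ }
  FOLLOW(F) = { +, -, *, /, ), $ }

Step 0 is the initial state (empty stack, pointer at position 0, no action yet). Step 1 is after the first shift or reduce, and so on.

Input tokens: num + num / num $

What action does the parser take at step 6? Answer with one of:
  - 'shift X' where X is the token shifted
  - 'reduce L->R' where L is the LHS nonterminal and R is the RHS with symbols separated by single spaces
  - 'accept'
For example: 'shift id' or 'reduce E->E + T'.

Answer: shift num

Derivation:
Step 1: shift num. Stack=[num] ptr=1 lookahead=+ remaining=[+ num / num $]
Step 2: reduce F->num. Stack=[F] ptr=1 lookahead=+ remaining=[+ num / num $]
Step 3: reduce T->F. Stack=[T] ptr=1 lookahead=+ remaining=[+ num / num $]
Step 4: reduce E->T. Stack=[E] ptr=1 lookahead=+ remaining=[+ num / num $]
Step 5: shift +. Stack=[E +] ptr=2 lookahead=num remaining=[num / num $]
Step 6: shift num. Stack=[E + num] ptr=3 lookahead=/ remaining=[/ num $]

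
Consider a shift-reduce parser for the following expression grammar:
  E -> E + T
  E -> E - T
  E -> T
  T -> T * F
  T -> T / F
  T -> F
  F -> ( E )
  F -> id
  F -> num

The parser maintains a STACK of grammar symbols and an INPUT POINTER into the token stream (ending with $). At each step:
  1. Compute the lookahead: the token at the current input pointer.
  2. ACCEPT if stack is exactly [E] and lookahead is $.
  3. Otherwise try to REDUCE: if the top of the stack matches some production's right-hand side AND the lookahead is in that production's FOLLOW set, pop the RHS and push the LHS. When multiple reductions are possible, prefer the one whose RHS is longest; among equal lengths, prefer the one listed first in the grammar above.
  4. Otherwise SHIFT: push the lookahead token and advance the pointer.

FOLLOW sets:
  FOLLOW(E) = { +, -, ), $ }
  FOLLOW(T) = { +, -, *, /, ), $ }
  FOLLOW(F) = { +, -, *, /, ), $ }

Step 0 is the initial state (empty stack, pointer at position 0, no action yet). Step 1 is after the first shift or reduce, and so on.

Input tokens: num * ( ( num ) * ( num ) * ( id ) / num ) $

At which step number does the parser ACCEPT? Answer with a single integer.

Answer: 41

Derivation:
Step 1: shift num. Stack=[num] ptr=1 lookahead=* remaining=[* ( ( num ) * ( num ) * ( id ) / num ) $]
Step 2: reduce F->num. Stack=[F] ptr=1 lookahead=* remaining=[* ( ( num ) * ( num ) * ( id ) / num ) $]
Step 3: reduce T->F. Stack=[T] ptr=1 lookahead=* remaining=[* ( ( num ) * ( num ) * ( id ) / num ) $]
Step 4: shift *. Stack=[T *] ptr=2 lookahead=( remaining=[( ( num ) * ( num ) * ( id ) / num ) $]
Step 5: shift (. Stack=[T * (] ptr=3 lookahead=( remaining=[( num ) * ( num ) * ( id ) / num ) $]
Step 6: shift (. Stack=[T * ( (] ptr=4 lookahead=num remaining=[num ) * ( num ) * ( id ) / num ) $]
Step 7: shift num. Stack=[T * ( ( num] ptr=5 lookahead=) remaining=[) * ( num ) * ( id ) / num ) $]
Step 8: reduce F->num. Stack=[T * ( ( F] ptr=5 lookahead=) remaining=[) * ( num ) * ( id ) / num ) $]
Step 9: reduce T->F. Stack=[T * ( ( T] ptr=5 lookahead=) remaining=[) * ( num ) * ( id ) / num ) $]
Step 10: reduce E->T. Stack=[T * ( ( E] ptr=5 lookahead=) remaining=[) * ( num ) * ( id ) / num ) $]
Step 11: shift ). Stack=[T * ( ( E )] ptr=6 lookahead=* remaining=[* ( num ) * ( id ) / num ) $]
Step 12: reduce F->( E ). Stack=[T * ( F] ptr=6 lookahead=* remaining=[* ( num ) * ( id ) / num ) $]
Step 13: reduce T->F. Stack=[T * ( T] ptr=6 lookahead=* remaining=[* ( num ) * ( id ) / num ) $]
Step 14: shift *. Stack=[T * ( T *] ptr=7 lookahead=( remaining=[( num ) * ( id ) / num ) $]
Step 15: shift (. Stack=[T * ( T * (] ptr=8 lookahead=num remaining=[num ) * ( id ) / num ) $]
Step 16: shift num. Stack=[T * ( T * ( num] ptr=9 lookahead=) remaining=[) * ( id ) / num ) $]
Step 17: reduce F->num. Stack=[T * ( T * ( F] ptr=9 lookahead=) remaining=[) * ( id ) / num ) $]
Step 18: reduce T->F. Stack=[T * ( T * ( T] ptr=9 lookahead=) remaining=[) * ( id ) / num ) $]
Step 19: reduce E->T. Stack=[T * ( T * ( E] ptr=9 lookahead=) remaining=[) * ( id ) / num ) $]
Step 20: shift ). Stack=[T * ( T * ( E )] ptr=10 lookahead=* remaining=[* ( id ) / num ) $]
Step 21: reduce F->( E ). Stack=[T * ( T * F] ptr=10 lookahead=* remaining=[* ( id ) / num ) $]
Step 22: reduce T->T * F. Stack=[T * ( T] ptr=10 lookahead=* remaining=[* ( id ) / num ) $]
Step 23: shift *. Stack=[T * ( T *] ptr=11 lookahead=( remaining=[( id ) / num ) $]
Step 24: shift (. Stack=[T * ( T * (] ptr=12 lookahead=id remaining=[id ) / num ) $]
Step 25: shift id. Stack=[T * ( T * ( id] ptr=13 lookahead=) remaining=[) / num ) $]
Step 26: reduce F->id. Stack=[T * ( T * ( F] ptr=13 lookahead=) remaining=[) / num ) $]
Step 27: reduce T->F. Stack=[T * ( T * ( T] ptr=13 lookahead=) remaining=[) / num ) $]
Step 28: reduce E->T. Stack=[T * ( T * ( E] ptr=13 lookahead=) remaining=[) / num ) $]
Step 29: shift ). Stack=[T * ( T * ( E )] ptr=14 lookahead=/ remaining=[/ num ) $]
Step 30: reduce F->( E ). Stack=[T * ( T * F] ptr=14 lookahead=/ remaining=[/ num ) $]
Step 31: reduce T->T * F. Stack=[T * ( T] ptr=14 lookahead=/ remaining=[/ num ) $]
Step 32: shift /. Stack=[T * ( T /] ptr=15 lookahead=num remaining=[num ) $]
Step 33: shift num. Stack=[T * ( T / num] ptr=16 lookahead=) remaining=[) $]
Step 34: reduce F->num. Stack=[T * ( T / F] ptr=16 lookahead=) remaining=[) $]
Step 35: reduce T->T / F. Stack=[T * ( T] ptr=16 lookahead=) remaining=[) $]
Step 36: reduce E->T. Stack=[T * ( E] ptr=16 lookahead=) remaining=[) $]
Step 37: shift ). Stack=[T * ( E )] ptr=17 lookahead=$ remaining=[$]
Step 38: reduce F->( E ). Stack=[T * F] ptr=17 lookahead=$ remaining=[$]
Step 39: reduce T->T * F. Stack=[T] ptr=17 lookahead=$ remaining=[$]
Step 40: reduce E->T. Stack=[E] ptr=17 lookahead=$ remaining=[$]
Step 41: accept. Stack=[E] ptr=17 lookahead=$ remaining=[$]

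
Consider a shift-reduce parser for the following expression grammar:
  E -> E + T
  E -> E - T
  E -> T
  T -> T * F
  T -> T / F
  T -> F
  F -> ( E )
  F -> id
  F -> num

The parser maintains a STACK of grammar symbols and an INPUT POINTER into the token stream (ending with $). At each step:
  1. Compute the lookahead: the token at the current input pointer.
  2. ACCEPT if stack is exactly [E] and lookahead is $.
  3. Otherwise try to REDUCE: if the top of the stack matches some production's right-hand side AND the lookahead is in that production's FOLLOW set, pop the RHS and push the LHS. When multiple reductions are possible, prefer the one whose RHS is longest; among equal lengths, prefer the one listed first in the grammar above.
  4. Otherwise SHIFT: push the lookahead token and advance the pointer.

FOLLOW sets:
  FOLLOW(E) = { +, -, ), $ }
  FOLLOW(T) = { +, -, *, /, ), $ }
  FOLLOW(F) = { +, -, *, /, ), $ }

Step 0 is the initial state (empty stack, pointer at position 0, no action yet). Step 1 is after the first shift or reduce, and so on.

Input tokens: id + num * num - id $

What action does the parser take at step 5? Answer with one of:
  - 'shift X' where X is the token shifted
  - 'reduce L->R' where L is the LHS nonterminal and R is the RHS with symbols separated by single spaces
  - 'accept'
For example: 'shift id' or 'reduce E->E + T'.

Step 1: shift id. Stack=[id] ptr=1 lookahead=+ remaining=[+ num * num - id $]
Step 2: reduce F->id. Stack=[F] ptr=1 lookahead=+ remaining=[+ num * num - id $]
Step 3: reduce T->F. Stack=[T] ptr=1 lookahead=+ remaining=[+ num * num - id $]
Step 4: reduce E->T. Stack=[E] ptr=1 lookahead=+ remaining=[+ num * num - id $]
Step 5: shift +. Stack=[E +] ptr=2 lookahead=num remaining=[num * num - id $]

Answer: shift +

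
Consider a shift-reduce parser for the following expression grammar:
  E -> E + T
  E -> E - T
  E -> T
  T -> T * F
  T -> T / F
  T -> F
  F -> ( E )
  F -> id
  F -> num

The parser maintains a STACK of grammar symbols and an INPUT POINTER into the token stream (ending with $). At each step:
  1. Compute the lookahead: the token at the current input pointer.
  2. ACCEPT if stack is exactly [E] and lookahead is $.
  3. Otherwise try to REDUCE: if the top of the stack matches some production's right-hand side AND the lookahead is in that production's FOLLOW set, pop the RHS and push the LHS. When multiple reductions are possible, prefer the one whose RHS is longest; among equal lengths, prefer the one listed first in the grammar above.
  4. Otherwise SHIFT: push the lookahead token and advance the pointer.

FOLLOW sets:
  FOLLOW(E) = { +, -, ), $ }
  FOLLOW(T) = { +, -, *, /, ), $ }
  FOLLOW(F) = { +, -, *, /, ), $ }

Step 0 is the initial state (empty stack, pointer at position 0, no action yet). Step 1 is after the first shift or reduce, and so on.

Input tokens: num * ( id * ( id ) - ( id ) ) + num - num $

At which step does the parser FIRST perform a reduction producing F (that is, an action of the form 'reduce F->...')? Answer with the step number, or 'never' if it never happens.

Step 1: shift num. Stack=[num] ptr=1 lookahead=* remaining=[* ( id * ( id ) - ( id ) ) + num - num $]
Step 2: reduce F->num. Stack=[F] ptr=1 lookahead=* remaining=[* ( id * ( id ) - ( id ) ) + num - num $]

Answer: 2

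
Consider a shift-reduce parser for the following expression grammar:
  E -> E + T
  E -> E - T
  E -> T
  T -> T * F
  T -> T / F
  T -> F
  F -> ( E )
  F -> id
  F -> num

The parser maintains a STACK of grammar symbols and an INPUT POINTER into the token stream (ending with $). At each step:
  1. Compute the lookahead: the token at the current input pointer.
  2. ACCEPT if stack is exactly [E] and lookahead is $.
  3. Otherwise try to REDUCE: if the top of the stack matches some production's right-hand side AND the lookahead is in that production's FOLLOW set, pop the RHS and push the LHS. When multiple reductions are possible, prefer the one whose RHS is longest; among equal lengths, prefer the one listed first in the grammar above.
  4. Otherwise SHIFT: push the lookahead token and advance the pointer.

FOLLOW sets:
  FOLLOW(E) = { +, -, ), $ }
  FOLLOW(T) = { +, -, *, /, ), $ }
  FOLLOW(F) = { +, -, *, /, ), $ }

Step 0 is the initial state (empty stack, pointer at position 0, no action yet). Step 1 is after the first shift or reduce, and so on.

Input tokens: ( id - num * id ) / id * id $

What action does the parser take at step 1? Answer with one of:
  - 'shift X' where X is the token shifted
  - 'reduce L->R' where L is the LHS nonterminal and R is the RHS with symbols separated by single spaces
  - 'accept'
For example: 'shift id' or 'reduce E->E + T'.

Step 1: shift (. Stack=[(] ptr=1 lookahead=id remaining=[id - num * id ) / id * id $]

Answer: shift (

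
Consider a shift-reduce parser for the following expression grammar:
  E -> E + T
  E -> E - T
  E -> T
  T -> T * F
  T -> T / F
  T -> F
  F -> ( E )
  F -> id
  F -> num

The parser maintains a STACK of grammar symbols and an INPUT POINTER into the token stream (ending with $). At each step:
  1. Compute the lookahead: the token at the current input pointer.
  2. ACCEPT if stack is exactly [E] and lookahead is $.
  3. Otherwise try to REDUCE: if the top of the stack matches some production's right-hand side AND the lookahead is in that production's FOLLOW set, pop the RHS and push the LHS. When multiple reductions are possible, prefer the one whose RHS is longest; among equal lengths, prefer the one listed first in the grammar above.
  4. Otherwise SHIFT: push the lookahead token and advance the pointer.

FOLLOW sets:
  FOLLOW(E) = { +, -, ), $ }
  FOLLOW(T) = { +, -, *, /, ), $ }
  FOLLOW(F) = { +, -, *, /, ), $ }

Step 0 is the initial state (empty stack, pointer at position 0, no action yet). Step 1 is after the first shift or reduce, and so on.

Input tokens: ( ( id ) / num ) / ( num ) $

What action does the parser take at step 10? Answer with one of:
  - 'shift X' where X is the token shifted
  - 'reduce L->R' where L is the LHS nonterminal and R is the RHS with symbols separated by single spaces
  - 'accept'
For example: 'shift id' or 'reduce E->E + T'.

Answer: shift /

Derivation:
Step 1: shift (. Stack=[(] ptr=1 lookahead=( remaining=[( id ) / num ) / ( num ) $]
Step 2: shift (. Stack=[( (] ptr=2 lookahead=id remaining=[id ) / num ) / ( num ) $]
Step 3: shift id. Stack=[( ( id] ptr=3 lookahead=) remaining=[) / num ) / ( num ) $]
Step 4: reduce F->id. Stack=[( ( F] ptr=3 lookahead=) remaining=[) / num ) / ( num ) $]
Step 5: reduce T->F. Stack=[( ( T] ptr=3 lookahead=) remaining=[) / num ) / ( num ) $]
Step 6: reduce E->T. Stack=[( ( E] ptr=3 lookahead=) remaining=[) / num ) / ( num ) $]
Step 7: shift ). Stack=[( ( E )] ptr=4 lookahead=/ remaining=[/ num ) / ( num ) $]
Step 8: reduce F->( E ). Stack=[( F] ptr=4 lookahead=/ remaining=[/ num ) / ( num ) $]
Step 9: reduce T->F. Stack=[( T] ptr=4 lookahead=/ remaining=[/ num ) / ( num ) $]
Step 10: shift /. Stack=[( T /] ptr=5 lookahead=num remaining=[num ) / ( num ) $]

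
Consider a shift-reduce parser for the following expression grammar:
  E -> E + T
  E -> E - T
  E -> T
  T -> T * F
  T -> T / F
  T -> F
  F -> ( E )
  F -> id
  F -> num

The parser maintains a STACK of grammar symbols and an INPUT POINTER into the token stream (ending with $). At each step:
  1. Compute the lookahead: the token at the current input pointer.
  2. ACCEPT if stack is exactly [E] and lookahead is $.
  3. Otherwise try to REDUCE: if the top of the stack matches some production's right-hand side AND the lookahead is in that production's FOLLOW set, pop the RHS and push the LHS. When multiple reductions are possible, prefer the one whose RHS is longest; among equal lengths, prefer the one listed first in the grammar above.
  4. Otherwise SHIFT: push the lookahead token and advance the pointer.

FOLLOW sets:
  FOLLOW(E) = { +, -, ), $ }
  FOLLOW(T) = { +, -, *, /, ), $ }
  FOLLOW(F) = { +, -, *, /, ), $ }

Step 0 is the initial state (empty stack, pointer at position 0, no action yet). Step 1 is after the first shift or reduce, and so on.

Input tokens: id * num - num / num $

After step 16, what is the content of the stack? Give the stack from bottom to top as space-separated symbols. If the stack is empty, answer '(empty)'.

Step 1: shift id. Stack=[id] ptr=1 lookahead=* remaining=[* num - num / num $]
Step 2: reduce F->id. Stack=[F] ptr=1 lookahead=* remaining=[* num - num / num $]
Step 3: reduce T->F. Stack=[T] ptr=1 lookahead=* remaining=[* num - num / num $]
Step 4: shift *. Stack=[T *] ptr=2 lookahead=num remaining=[num - num / num $]
Step 5: shift num. Stack=[T * num] ptr=3 lookahead=- remaining=[- num / num $]
Step 6: reduce F->num. Stack=[T * F] ptr=3 lookahead=- remaining=[- num / num $]
Step 7: reduce T->T * F. Stack=[T] ptr=3 lookahead=- remaining=[- num / num $]
Step 8: reduce E->T. Stack=[E] ptr=3 lookahead=- remaining=[- num / num $]
Step 9: shift -. Stack=[E -] ptr=4 lookahead=num remaining=[num / num $]
Step 10: shift num. Stack=[E - num] ptr=5 lookahead=/ remaining=[/ num $]
Step 11: reduce F->num. Stack=[E - F] ptr=5 lookahead=/ remaining=[/ num $]
Step 12: reduce T->F. Stack=[E - T] ptr=5 lookahead=/ remaining=[/ num $]
Step 13: shift /. Stack=[E - T /] ptr=6 lookahead=num remaining=[num $]
Step 14: shift num. Stack=[E - T / num] ptr=7 lookahead=$ remaining=[$]
Step 15: reduce F->num. Stack=[E - T / F] ptr=7 lookahead=$ remaining=[$]
Step 16: reduce T->T / F. Stack=[E - T] ptr=7 lookahead=$ remaining=[$]

Answer: E - T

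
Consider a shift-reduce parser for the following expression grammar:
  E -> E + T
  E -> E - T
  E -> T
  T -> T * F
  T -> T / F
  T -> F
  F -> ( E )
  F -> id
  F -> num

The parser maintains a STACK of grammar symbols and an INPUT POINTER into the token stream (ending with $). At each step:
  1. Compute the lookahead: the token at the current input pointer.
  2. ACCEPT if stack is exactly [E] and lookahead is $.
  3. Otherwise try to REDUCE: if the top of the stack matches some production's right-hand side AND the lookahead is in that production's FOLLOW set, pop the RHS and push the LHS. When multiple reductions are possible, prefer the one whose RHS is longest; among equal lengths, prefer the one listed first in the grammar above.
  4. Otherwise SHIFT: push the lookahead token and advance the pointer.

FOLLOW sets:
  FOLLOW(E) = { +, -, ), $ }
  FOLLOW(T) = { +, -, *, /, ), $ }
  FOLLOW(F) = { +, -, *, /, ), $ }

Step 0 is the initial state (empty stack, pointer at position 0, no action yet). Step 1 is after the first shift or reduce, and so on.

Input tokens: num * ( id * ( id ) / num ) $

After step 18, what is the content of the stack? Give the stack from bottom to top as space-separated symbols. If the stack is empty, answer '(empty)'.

Answer: T * ( T /

Derivation:
Step 1: shift num. Stack=[num] ptr=1 lookahead=* remaining=[* ( id * ( id ) / num ) $]
Step 2: reduce F->num. Stack=[F] ptr=1 lookahead=* remaining=[* ( id * ( id ) / num ) $]
Step 3: reduce T->F. Stack=[T] ptr=1 lookahead=* remaining=[* ( id * ( id ) / num ) $]
Step 4: shift *. Stack=[T *] ptr=2 lookahead=( remaining=[( id * ( id ) / num ) $]
Step 5: shift (. Stack=[T * (] ptr=3 lookahead=id remaining=[id * ( id ) / num ) $]
Step 6: shift id. Stack=[T * ( id] ptr=4 lookahead=* remaining=[* ( id ) / num ) $]
Step 7: reduce F->id. Stack=[T * ( F] ptr=4 lookahead=* remaining=[* ( id ) / num ) $]
Step 8: reduce T->F. Stack=[T * ( T] ptr=4 lookahead=* remaining=[* ( id ) / num ) $]
Step 9: shift *. Stack=[T * ( T *] ptr=5 lookahead=( remaining=[( id ) / num ) $]
Step 10: shift (. Stack=[T * ( T * (] ptr=6 lookahead=id remaining=[id ) / num ) $]
Step 11: shift id. Stack=[T * ( T * ( id] ptr=7 lookahead=) remaining=[) / num ) $]
Step 12: reduce F->id. Stack=[T * ( T * ( F] ptr=7 lookahead=) remaining=[) / num ) $]
Step 13: reduce T->F. Stack=[T * ( T * ( T] ptr=7 lookahead=) remaining=[) / num ) $]
Step 14: reduce E->T. Stack=[T * ( T * ( E] ptr=7 lookahead=) remaining=[) / num ) $]
Step 15: shift ). Stack=[T * ( T * ( E )] ptr=8 lookahead=/ remaining=[/ num ) $]
Step 16: reduce F->( E ). Stack=[T * ( T * F] ptr=8 lookahead=/ remaining=[/ num ) $]
Step 17: reduce T->T * F. Stack=[T * ( T] ptr=8 lookahead=/ remaining=[/ num ) $]
Step 18: shift /. Stack=[T * ( T /] ptr=9 lookahead=num remaining=[num ) $]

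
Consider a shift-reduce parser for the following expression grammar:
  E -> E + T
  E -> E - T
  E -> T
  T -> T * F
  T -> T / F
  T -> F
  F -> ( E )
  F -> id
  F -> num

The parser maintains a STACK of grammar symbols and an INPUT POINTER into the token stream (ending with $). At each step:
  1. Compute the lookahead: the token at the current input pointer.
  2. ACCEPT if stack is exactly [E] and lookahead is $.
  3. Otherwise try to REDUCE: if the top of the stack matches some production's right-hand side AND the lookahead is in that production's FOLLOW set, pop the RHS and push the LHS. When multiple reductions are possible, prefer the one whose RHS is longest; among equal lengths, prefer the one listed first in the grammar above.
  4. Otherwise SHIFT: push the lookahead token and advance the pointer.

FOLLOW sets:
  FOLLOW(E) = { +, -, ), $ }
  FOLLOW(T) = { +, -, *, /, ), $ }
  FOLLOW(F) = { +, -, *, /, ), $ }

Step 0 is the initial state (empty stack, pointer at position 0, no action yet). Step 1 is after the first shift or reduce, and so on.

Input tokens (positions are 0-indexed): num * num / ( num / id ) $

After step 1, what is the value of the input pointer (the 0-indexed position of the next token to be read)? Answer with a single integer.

Answer: 1

Derivation:
Step 1: shift num. Stack=[num] ptr=1 lookahead=* remaining=[* num / ( num / id ) $]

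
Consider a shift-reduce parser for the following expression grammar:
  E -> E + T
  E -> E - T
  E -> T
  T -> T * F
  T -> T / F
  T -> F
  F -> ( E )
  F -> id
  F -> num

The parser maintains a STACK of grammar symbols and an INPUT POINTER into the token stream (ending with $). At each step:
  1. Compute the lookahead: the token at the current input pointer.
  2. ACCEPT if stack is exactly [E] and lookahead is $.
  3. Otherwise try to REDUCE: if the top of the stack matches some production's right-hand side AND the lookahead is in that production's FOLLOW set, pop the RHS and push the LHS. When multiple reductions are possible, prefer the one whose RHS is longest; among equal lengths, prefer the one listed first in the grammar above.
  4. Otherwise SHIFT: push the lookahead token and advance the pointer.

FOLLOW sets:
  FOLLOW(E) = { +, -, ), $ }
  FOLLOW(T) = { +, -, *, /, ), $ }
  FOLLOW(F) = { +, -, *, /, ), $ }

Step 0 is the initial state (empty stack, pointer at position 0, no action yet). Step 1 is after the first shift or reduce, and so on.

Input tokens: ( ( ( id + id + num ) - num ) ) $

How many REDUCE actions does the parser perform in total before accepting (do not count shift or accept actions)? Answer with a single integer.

Answer: 21

Derivation:
Step 1: shift (. Stack=[(] ptr=1 lookahead=( remaining=[( ( id + id + num ) - num ) ) $]
Step 2: shift (. Stack=[( (] ptr=2 lookahead=( remaining=[( id + id + num ) - num ) ) $]
Step 3: shift (. Stack=[( ( (] ptr=3 lookahead=id remaining=[id + id + num ) - num ) ) $]
Step 4: shift id. Stack=[( ( ( id] ptr=4 lookahead=+ remaining=[+ id + num ) - num ) ) $]
Step 5: reduce F->id. Stack=[( ( ( F] ptr=4 lookahead=+ remaining=[+ id + num ) - num ) ) $]
Step 6: reduce T->F. Stack=[( ( ( T] ptr=4 lookahead=+ remaining=[+ id + num ) - num ) ) $]
Step 7: reduce E->T. Stack=[( ( ( E] ptr=4 lookahead=+ remaining=[+ id + num ) - num ) ) $]
Step 8: shift +. Stack=[( ( ( E +] ptr=5 lookahead=id remaining=[id + num ) - num ) ) $]
Step 9: shift id. Stack=[( ( ( E + id] ptr=6 lookahead=+ remaining=[+ num ) - num ) ) $]
Step 10: reduce F->id. Stack=[( ( ( E + F] ptr=6 lookahead=+ remaining=[+ num ) - num ) ) $]
Step 11: reduce T->F. Stack=[( ( ( E + T] ptr=6 lookahead=+ remaining=[+ num ) - num ) ) $]
Step 12: reduce E->E + T. Stack=[( ( ( E] ptr=6 lookahead=+ remaining=[+ num ) - num ) ) $]
Step 13: shift +. Stack=[( ( ( E +] ptr=7 lookahead=num remaining=[num ) - num ) ) $]
Step 14: shift num. Stack=[( ( ( E + num] ptr=8 lookahead=) remaining=[) - num ) ) $]
Step 15: reduce F->num. Stack=[( ( ( E + F] ptr=8 lookahead=) remaining=[) - num ) ) $]
Step 16: reduce T->F. Stack=[( ( ( E + T] ptr=8 lookahead=) remaining=[) - num ) ) $]
Step 17: reduce E->E + T. Stack=[( ( ( E] ptr=8 lookahead=) remaining=[) - num ) ) $]
Step 18: shift ). Stack=[( ( ( E )] ptr=9 lookahead=- remaining=[- num ) ) $]
Step 19: reduce F->( E ). Stack=[( ( F] ptr=9 lookahead=- remaining=[- num ) ) $]
Step 20: reduce T->F. Stack=[( ( T] ptr=9 lookahead=- remaining=[- num ) ) $]
Step 21: reduce E->T. Stack=[( ( E] ptr=9 lookahead=- remaining=[- num ) ) $]
Step 22: shift -. Stack=[( ( E -] ptr=10 lookahead=num remaining=[num ) ) $]
Step 23: shift num. Stack=[( ( E - num] ptr=11 lookahead=) remaining=[) ) $]
Step 24: reduce F->num. Stack=[( ( E - F] ptr=11 lookahead=) remaining=[) ) $]
Step 25: reduce T->F. Stack=[( ( E - T] ptr=11 lookahead=) remaining=[) ) $]
Step 26: reduce E->E - T. Stack=[( ( E] ptr=11 lookahead=) remaining=[) ) $]
Step 27: shift ). Stack=[( ( E )] ptr=12 lookahead=) remaining=[) $]
Step 28: reduce F->( E ). Stack=[( F] ptr=12 lookahead=) remaining=[) $]
Step 29: reduce T->F. Stack=[( T] ptr=12 lookahead=) remaining=[) $]
Step 30: reduce E->T. Stack=[( E] ptr=12 lookahead=) remaining=[) $]
Step 31: shift ). Stack=[( E )] ptr=13 lookahead=$ remaining=[$]
Step 32: reduce F->( E ). Stack=[F] ptr=13 lookahead=$ remaining=[$]
Step 33: reduce T->F. Stack=[T] ptr=13 lookahead=$ remaining=[$]
Step 34: reduce E->T. Stack=[E] ptr=13 lookahead=$ remaining=[$]
Step 35: accept. Stack=[E] ptr=13 lookahead=$ remaining=[$]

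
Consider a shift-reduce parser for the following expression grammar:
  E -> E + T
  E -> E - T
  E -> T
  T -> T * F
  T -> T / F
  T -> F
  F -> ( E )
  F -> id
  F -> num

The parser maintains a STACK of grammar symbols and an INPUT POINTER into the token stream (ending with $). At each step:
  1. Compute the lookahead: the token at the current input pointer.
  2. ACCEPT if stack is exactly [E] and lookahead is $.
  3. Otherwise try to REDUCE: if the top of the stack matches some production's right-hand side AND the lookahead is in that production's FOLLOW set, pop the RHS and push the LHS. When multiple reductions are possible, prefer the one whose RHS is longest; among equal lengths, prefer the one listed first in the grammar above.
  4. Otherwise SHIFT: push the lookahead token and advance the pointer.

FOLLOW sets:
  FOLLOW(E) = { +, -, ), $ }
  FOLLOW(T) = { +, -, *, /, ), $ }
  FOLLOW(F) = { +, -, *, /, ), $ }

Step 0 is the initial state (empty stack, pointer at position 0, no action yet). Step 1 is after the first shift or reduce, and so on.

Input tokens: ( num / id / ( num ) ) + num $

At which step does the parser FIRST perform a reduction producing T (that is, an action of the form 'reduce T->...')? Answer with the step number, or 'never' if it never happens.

Step 1: shift (. Stack=[(] ptr=1 lookahead=num remaining=[num / id / ( num ) ) + num $]
Step 2: shift num. Stack=[( num] ptr=2 lookahead=/ remaining=[/ id / ( num ) ) + num $]
Step 3: reduce F->num. Stack=[( F] ptr=2 lookahead=/ remaining=[/ id / ( num ) ) + num $]
Step 4: reduce T->F. Stack=[( T] ptr=2 lookahead=/ remaining=[/ id / ( num ) ) + num $]

Answer: 4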